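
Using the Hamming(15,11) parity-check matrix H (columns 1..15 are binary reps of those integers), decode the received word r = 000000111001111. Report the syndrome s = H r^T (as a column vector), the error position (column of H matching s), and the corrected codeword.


s = (0, 1, 1, 0)^T, error position = 6, corrected codeword c = 000001111001111

Compute s = H r^T mod 2 one row at a time:
  s_1 = 1 + 1 + 0 + 0 + 1 + 1 + 1 + 1 = 6 ≡ 0 (mod 2).
  s_2 = 0 + 0 + 0 + 1 + 1 + 1 + 1 + 1 = 5 ≡ 1 (mod 2).
  s_3 = 0 + 0 + 0 + 1 + 0 + 0 + 1 + 1 = 3 ≡ 1 (mod 2).
  s_4 = 0 + 0 + 0 + 1 + 1 + 0 + 1 + 1 = 4 ≡ 0 (mod 2).
s = (0, 1, 1, 0)^T — this equals column 6 of H (binary 0110), so error is at position 6.
Correct: flip bit 6 of r = 000000111001111 to get c = 000001111001111.


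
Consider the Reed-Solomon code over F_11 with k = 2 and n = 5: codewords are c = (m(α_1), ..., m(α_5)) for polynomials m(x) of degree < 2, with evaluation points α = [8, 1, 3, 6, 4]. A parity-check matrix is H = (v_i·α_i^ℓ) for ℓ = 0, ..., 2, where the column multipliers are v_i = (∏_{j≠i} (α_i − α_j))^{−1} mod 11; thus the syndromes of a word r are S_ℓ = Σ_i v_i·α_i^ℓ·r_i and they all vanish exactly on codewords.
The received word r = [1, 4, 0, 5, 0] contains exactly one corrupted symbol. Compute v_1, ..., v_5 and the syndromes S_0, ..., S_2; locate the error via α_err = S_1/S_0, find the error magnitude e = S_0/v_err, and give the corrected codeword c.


S = (1, 4, 5), error at position 5, error magnitude e = 2, c = [1, 4, 0, 5, 9].

Step 1: column multipliers v_i = (∏_{j≠i}(α_i − α_j))^{−1} mod 11.
  i = 1 (α = 8): (8−1)(8−3)(8−6)(8−4) = 7·5·2·4 = 280 ≡ 5, so v_1 = 5^{−1} = 9 (mod 11).
  i = 2 (α = 1): (1−8)(1−3)(1−6)(1−4) = (−7)·(−2)·(−5)·(−3) = 210 ≡ 1, so v_2 = 1^{−1} = 1 (mod 11).
  i = 3 (α = 3): (3−8)(3−1)(3−6)(3−4) = (−5)·2·(−3)·(−1) = −30 ≡ 3, so v_3 = 3^{−1} = 4 (mod 11).
  i = 4 (α = 6): (6−8)(6−1)(6−3)(6−4) = (−2)·5·3·2 = −60 ≡ 6, so v_4 = 6^{−1} = 2 (mod 11).
  i = 5 (α = 4): (4−8)(4−1)(4−3)(4−6) = (−4)·3·1·(−2) = 24 ≡ 2, so v_5 = 2^{−1} = 6 (mod 11).
  v = [9, 1, 4, 2, 6].
Step 2: syndromes of r = [1, 4, 0, 5, 0] (all sums mod 11).
  S_0 = Σ v_i r_i = 9·1 + 1·4 + 4·0 + 2·5 + 6·0 = 23 ≡ 1.
  S_1 = Σ v_i α_i r_i = 9·8·1 + 1·1·4 + 4·3·0 + 2·6·5 + 6·4·0 = 136 ≡ 4.
  α_i^2 mod 11 = [9, 1, 9, 3, 5].
  S_2 = Σ v_i α_i^2 r_i = 9·9·1 + 1·1·4 + 4·9·0 + 2·3·5 + 6·5·0 = 115 ≡ 5.
  S = (1, 4, 5) ≠ 0, so r is not a codeword (an error is present).
Step 3: locate the error. For a single error e at position i, S_ℓ = v_i·e·α_i^ℓ, so α_err = S_1/S_0.
  S_0^{−1} = 1^{−1} = 1 (mod 11), so α_err = 4·1 = 4 ≡ 4 = α_5. Error position i = 5.
  Consistency check: S_2/S_1 = 5·3 = 15 ≡ 4 = α_err ✓ (single-error assumption holds).
Step 4: error magnitude e = S_0/v_5 = S_0·∏_{j≠5}(α_5 − α_j) = 1·2 = 2 ≡ 2 (mod 11).
Step 5: correct position 5: c_5 = r_5 − e = 0 − 2 ≡ 9 (mod 11). Hence c = [1, 4, 0, 5, 9].
  Check: interpolating c through the α_i gives m(x) = 6 + 9·x (degree < 2) with m(α_i) = c_i for every i, so c is indeed a codeword.


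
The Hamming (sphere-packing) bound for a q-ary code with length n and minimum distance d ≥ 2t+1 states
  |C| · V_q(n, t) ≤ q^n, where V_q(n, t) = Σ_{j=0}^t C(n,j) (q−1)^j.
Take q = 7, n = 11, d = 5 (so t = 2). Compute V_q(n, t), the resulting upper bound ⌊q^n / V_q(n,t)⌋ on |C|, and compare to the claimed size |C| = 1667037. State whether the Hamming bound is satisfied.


V_q(n, t) = 2047, q^n = 1977326743, Hamming bound = 965963, |C| = 1667037 > bound (violated).

Step 1: Compute V_q(n, t) = Σ_{j=0}^2 C(n, j) (q−1)^j.
  j = 0: C(11,0)·(6)^0 = 1·1 = 1.
  j = 1: C(11,1)·(6)^1 = 11·6 = 66.
  j = 2: C(11,2)·(6)^2 = 55·36 = 1980.
  V_q(n, t) = 1 + 66 + 1980 = 2047.
Step 2: q^n = 7^11 = 1977326743.
Step 3: Hamming bound ⌊q^n / V_q(n,t)⌋ = ⌊1977326743/2047⌋ = 965963.
Step 4: Compare |C| = 1667037 to 965963: violated.
The claimed |C| lies above the Hamming bound, so no 7-ary code of length 11 with d ≥ 5 can have 1667037 codewords.


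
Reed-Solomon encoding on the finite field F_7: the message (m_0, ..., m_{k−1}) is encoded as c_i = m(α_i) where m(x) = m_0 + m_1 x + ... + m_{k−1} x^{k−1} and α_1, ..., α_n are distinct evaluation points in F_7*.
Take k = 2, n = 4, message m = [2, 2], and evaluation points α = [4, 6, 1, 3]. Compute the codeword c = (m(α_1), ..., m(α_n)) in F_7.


c = [3, 0, 4, 1]

Message polynomial: m(x) = 2 + 2·x (mod 7).
For each evaluation point α_i, compute m(α_i) mod 7:
  α_1 = 4: Horner steps 2 → 3, so m(4) = 3.
  α_2 = 6: Horner steps 2 → 0, so m(6) = 0.
  α_3 = 1: Horner steps 2 → 4, so m(1) = 4.
  α_4 = 3: Horner steps 2 → 1, so m(3) = 1.
Codeword c = [3, 0, 4, 1] ∈ F_7^4.


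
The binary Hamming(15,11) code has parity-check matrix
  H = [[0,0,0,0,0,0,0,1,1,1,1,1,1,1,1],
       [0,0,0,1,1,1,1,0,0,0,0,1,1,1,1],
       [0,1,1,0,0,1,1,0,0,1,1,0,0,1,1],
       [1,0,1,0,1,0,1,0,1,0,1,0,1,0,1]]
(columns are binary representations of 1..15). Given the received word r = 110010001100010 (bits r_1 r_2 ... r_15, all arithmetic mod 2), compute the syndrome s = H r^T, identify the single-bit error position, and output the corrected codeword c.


s = (1, 0, 1, 1)^T, error position = 11, corrected codeword c = 110010001110010

Compute s = H r^T mod 2 one row at a time:
  s_1 = 0 + 1 + 1 + 0 + 0 + 0 + 1 + 0 = 3 ≡ 1 (mod 2).
  s_2 = 0 + 1 + 0 + 0 + 0 + 0 + 1 + 0 = 2 ≡ 0 (mod 2).
  s_3 = 1 + 0 + 0 + 0 + 1 + 0 + 1 + 0 = 3 ≡ 1 (mod 2).
  s_4 = 1 + 0 + 1 + 0 + 1 + 0 + 0 + 0 = 3 ≡ 1 (mod 2).
s = (1, 0, 1, 1)^T — this equals column 11 of H (binary 1011), so error is at position 11.
Correct: flip bit 11 of r = 110010001100010 to get c = 110010001110010.


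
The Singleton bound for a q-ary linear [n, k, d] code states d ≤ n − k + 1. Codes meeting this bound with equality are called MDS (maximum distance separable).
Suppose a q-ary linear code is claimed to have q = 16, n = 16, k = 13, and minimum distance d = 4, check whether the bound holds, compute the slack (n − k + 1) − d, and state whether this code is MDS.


Singleton RHS = n − k + 1 = 4, slack = 0, bound satisfied, MDS.

Singleton bound: d ≤ n − k + 1.
Here n = 16, k = 13, so n − k + 1 = 4.
Given d = 4, check d ≤ 4: YES.
Slack = (n − k + 1) − d = 0.
The code is MDS (slack = 0).
Description: the claimed parameters are [16, 13, 4]_16; such a code would be MDS (meets Singleton bound).


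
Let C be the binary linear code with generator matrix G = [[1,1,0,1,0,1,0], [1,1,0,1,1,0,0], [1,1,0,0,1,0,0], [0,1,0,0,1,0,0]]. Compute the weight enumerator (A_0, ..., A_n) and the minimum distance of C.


Weight distribution: A_0 = 1, A_1 = 2, A_2 = 4, A_3 = 6, A_4 = 3. Minimum distance d = 1.

Enumerate all 2^4 = 16 messages m ∈ F_2^4.
For each, compute codeword c = mG in F_2^7, then tally its weight.
  m = 0000 → c = 0000000, weight = 0.
  m = 1000 → c = 1101010, weight = 4.
  m = 0100 → c = 1101100, weight = 4.
  m = 1100 → c = 0000110, weight = 2.
  m = 0010 → c = 1100100, weight = 3.
  m = 1010 → c = 0001110, weight = 3.
  m = 0110 → c = 0001000, weight = 1.
  m = 1110 → c = 1100010, weight = 3.
  m = 0001 → c = 0100100, weight = 2.
  m = 1001 → c = 1001110, weight = 4.
  m = 0101 → c = 1001000, weight = 2.
  m = 1101 → c = 0100010, weight = 2.
  m = 0011 → c = 1000000, weight = 1.
  m = 1011 → c = 0101010, weight = 3.
  m = 0111 → c = 0101100, weight = 3.
  m = 1111 → c = 1000110, weight = 3.
Tally weights:
  weight 0: 1 codewords.
  weight 1: 2 codewords.
  weight 2: 4 codewords.
  weight 3: 6 codewords.
  weight 4: 3 codewords.
Minimum distance d = smallest w > 0 with A_w > 0 = 1.
Sanity: Σ A_w = 16 = 2^4 = 16 ✓.


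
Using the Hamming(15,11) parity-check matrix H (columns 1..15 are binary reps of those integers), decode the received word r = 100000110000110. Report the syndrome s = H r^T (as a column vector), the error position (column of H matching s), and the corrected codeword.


s = (1, 1, 0, 1)^T, error position = 13, corrected codeword c = 100000110000010

Compute s = H r^T mod 2 one row at a time:
  s_1 = 1 + 0 + 0 + 0 + 0 + 1 + 1 + 0 = 3 ≡ 1 (mod 2).
  s_2 = 0 + 0 + 0 + 1 + 0 + 1 + 1 + 0 = 3 ≡ 1 (mod 2).
  s_3 = 0 + 0 + 0 + 1 + 0 + 0 + 1 + 0 = 2 ≡ 0 (mod 2).
  s_4 = 1 + 0 + 0 + 1 + 0 + 0 + 1 + 0 = 3 ≡ 1 (mod 2).
s = (1, 1, 0, 1)^T — this equals column 13 of H (binary 1101), so error is at position 13.
Correct: flip bit 13 of r = 100000110000110 to get c = 100000110000010.


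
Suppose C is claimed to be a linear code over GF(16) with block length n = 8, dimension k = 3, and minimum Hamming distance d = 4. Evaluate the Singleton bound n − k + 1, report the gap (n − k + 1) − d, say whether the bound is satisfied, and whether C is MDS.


Singleton RHS = n − k + 1 = 6, slack = 2, bound satisfied, not MDS.

Singleton bound: d ≤ n − k + 1.
Here n = 8, k = 3, so n − k + 1 = 6.
Given d = 4, check d ≤ 6: YES.
Slack = (n − k + 1) − d = 2.
The code is NOT MDS (slack = 2 > 0).
Description: the claimed parameters are [8, 3, 4]_16; such a code would be non-MDS.


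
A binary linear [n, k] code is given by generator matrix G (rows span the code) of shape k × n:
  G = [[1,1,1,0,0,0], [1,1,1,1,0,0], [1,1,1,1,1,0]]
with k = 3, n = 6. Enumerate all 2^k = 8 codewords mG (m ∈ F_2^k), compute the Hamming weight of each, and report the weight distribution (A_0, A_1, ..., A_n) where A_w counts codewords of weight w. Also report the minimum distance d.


Weight distribution: A_0 = 1, A_1 = 2, A_2 = 1, A_3 = 1, A_4 = 2, A_5 = 1. Minimum distance d = 1.

Enumerate all 2^3 = 8 messages m ∈ F_2^3.
For each, compute codeword c = mG in F_2^6, then tally its weight.
  m = 000 → c = 000000, weight = 0.
  m = 100 → c = 111000, weight = 3.
  m = 010 → c = 111100, weight = 4.
  m = 110 → c = 000100, weight = 1.
  m = 001 → c = 111110, weight = 5.
  m = 101 → c = 000110, weight = 2.
  m = 011 → c = 000010, weight = 1.
  m = 111 → c = 111010, weight = 4.
Tally weights:
  weight 0: 1 codewords.
  weight 1: 2 codewords.
  weight 2: 1 codewords.
  weight 3: 1 codewords.
  weight 4: 2 codewords.
  weight 5: 1 codewords.
Minimum distance d = smallest w > 0 with A_w > 0 = 1.
Sanity: Σ A_w = 8 = 2^3 = 8 ✓.


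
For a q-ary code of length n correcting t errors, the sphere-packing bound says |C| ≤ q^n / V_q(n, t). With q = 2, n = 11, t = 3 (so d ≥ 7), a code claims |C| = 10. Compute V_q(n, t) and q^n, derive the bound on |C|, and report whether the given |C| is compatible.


V_q(n, t) = 232, q^n = 2048, Hamming bound = 8, |C| = 10 > bound (violated).

Step 1: Compute V_q(n, t) = Σ_{j=0}^3 C(n, j) (q−1)^j.
  j = 0: C(11,0)·(1)^0 = 1·1 = 1.
  j = 1: C(11,1)·(1)^1 = 11·1 = 11.
  j = 2: C(11,2)·(1)^2 = 55·1 = 55.
  j = 3: C(11,3)·(1)^3 = 165·1 = 165.
  V_q(n, t) = 1 + 11 + 55 + 165 = 232.
Step 2: q^n = 2^11 = 2048.
Step 3: Hamming bound ⌊q^n / V_q(n,t)⌋ = ⌊2048/232⌋ = 8.
Step 4: Compare |C| = 10 to 8: violated.
The claimed |C| lies above the Hamming bound, so no 2-ary code of length 11 with d ≥ 7 can have 10 codewords.


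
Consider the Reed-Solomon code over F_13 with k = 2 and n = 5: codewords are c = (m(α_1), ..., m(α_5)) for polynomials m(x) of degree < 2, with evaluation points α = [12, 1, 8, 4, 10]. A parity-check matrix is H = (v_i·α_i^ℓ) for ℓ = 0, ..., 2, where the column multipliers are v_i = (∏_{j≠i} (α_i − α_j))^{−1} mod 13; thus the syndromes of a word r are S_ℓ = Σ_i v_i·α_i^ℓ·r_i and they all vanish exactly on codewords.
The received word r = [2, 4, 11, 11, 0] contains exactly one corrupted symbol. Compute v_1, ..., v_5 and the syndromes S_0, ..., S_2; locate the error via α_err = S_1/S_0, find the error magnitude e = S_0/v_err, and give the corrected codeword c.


S = (12, 9, 10), error at position 4, error magnitude e = 4, c = [2, 4, 11, 7, 0].

Step 1: column multipliers v_i = (∏_{j≠i}(α_i − α_j))^{−1} mod 13.
  i = 1 (α = 12): (12−1)(12−8)(12−4)(12−10) = 11·4·8·2 = 704 ≡ 2, so v_1 = 2^{−1} = 7 (mod 13).
  i = 2 (α = 1): (1−12)(1−8)(1−4)(1−10) = (−11)·(−7)·(−3)·(−9) = 2079 ≡ 12, so v_2 = 12^{−1} = 12 (mod 13).
  i = 3 (α = 8): (8−12)(8−1)(8−4)(8−10) = (−4)·7·4·(−2) = 224 ≡ 3, so v_3 = 3^{−1} = 9 (mod 13).
  i = 4 (α = 4): (4−12)(4−1)(4−8)(4−10) = (−8)·3·(−4)·(−6) = −576 ≡ 9, so v_4 = 9^{−1} = 3 (mod 13).
  i = 5 (α = 10): (10−12)(10−1)(10−8)(10−4) = (−2)·9·2·6 = −216 ≡ 5, so v_5 = 5^{−1} = 8 (mod 13).
  v = [7, 12, 9, 3, 8].
Step 2: syndromes of r = [2, 4, 11, 11, 0] (all sums mod 13).
  S_0 = Σ v_i r_i = 7·2 + 12·4 + 9·11 + 3·11 + 8·0 = 194 ≡ 12.
  S_1 = Σ v_i α_i r_i = 7·12·2 + 12·1·4 + 9·8·11 + 3·4·11 + 8·10·0 = 1140 ≡ 9.
  α_i^2 mod 13 = [1, 1, 12, 3, 9].
  S_2 = Σ v_i α_i^2 r_i = 7·1·2 + 12·1·4 + 9·12·11 + 3·3·11 + 8·9·0 = 1349 ≡ 10.
  S = (12, 9, 10) ≠ 0, so r is not a codeword (an error is present).
Step 3: locate the error. For a single error e at position i, S_ℓ = v_i·e·α_i^ℓ, so α_err = S_1/S_0.
  S_0^{−1} = 12^{−1} = 12 (mod 13), so α_err = 9·12 = 108 ≡ 4 = α_4. Error position i = 4.
  Consistency check: S_2/S_1 = 10·3 = 30 ≡ 4 = α_err ✓ (single-error assumption holds).
Step 4: error magnitude e = S_0/v_4 = S_0·∏_{j≠4}(α_4 − α_j) = 12·9 = 108 ≡ 4 (mod 13).
Step 5: correct position 4: c_4 = r_4 − e = 11 − 4 ≡ 7 (mod 13). Hence c = [2, 4, 11, 7, 0].
  Check: interpolating c through the α_i gives m(x) = 3 + 1·x (degree < 2) with m(α_i) = c_i for every i, so c is indeed a codeword.


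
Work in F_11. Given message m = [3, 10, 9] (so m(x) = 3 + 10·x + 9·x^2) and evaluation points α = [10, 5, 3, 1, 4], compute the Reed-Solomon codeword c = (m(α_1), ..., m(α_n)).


c = [2, 3, 4, 0, 0]

Message polynomial: m(x) = 3 + 10·x + 9·x^2 (mod 11).
For each evaluation point α_i, compute m(α_i) mod 11:
  α_1 = 10: Horner steps 9 → 1 → 2, so m(10) = 2.
  α_2 = 5: Horner steps 9 → 0 → 3, so m(5) = 3.
  α_3 = 3: Horner steps 9 → 4 → 4, so m(3) = 4.
  α_4 = 1: Horner steps 9 → 8 → 0, so m(1) = 0.
  α_5 = 4: Horner steps 9 → 2 → 0, so m(4) = 0.
Codeword c = [2, 3, 4, 0, 0] ∈ F_11^5.


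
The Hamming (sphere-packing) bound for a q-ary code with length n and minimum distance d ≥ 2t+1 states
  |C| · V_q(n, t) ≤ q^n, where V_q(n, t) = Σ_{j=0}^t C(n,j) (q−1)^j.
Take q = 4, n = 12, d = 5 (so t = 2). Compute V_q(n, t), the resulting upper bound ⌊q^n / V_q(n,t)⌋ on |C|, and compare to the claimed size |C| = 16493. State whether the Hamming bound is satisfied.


V_q(n, t) = 631, q^n = 16777216, Hamming bound = 26588, |C| = 16493 ≤ bound (satisfied).

Step 1: Compute V_q(n, t) = Σ_{j=0}^2 C(n, j) (q−1)^j.
  j = 0: C(12,0)·(3)^0 = 1·1 = 1.
  j = 1: C(12,1)·(3)^1 = 12·3 = 36.
  j = 2: C(12,2)·(3)^2 = 66·9 = 594.
  V_q(n, t) = 1 + 36 + 594 = 631.
Step 2: q^n = 4^12 = 16777216.
Step 3: Hamming bound ⌊q^n / V_q(n,t)⌋ = ⌊16777216/631⌋ = 26588.
Step 4: Compare |C| = 16493 to 26588: satisfied.
The claimed |C| lies below the Hamming bound.


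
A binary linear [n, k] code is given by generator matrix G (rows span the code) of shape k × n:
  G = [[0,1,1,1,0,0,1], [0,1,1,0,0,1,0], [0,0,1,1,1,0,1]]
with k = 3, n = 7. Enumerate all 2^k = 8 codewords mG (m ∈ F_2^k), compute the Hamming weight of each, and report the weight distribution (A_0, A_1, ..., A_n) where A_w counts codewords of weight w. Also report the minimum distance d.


Weight distribution: A_0 = 1, A_2 = 1, A_3 = 3, A_4 = 2, A_5 = 1. Minimum distance d = 2.

Enumerate all 2^3 = 8 messages m ∈ F_2^3.
For each, compute codeword c = mG in F_2^7, then tally its weight.
  m = 000 → c = 0000000, weight = 0.
  m = 100 → c = 0111001, weight = 4.
  m = 010 → c = 0110010, weight = 3.
  m = 110 → c = 0001011, weight = 3.
  m = 001 → c = 0011101, weight = 4.
  m = 101 → c = 0100100, weight = 2.
  m = 011 → c = 0101111, weight = 5.
  m = 111 → c = 0010110, weight = 3.
Tally weights:
  weight 0: 1 codewords.
  weight 2: 1 codewords.
  weight 3: 3 codewords.
  weight 4: 2 codewords.
  weight 5: 1 codewords.
Minimum distance d = smallest w > 0 with A_w > 0 = 2.
Sanity: Σ A_w = 8 = 2^3 = 8 ✓.


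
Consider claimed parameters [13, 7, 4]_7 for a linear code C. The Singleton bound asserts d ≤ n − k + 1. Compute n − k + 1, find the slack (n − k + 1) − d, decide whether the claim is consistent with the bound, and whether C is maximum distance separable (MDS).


Singleton RHS = n − k + 1 = 7, slack = 3, bound satisfied, not MDS.

Singleton bound: d ≤ n − k + 1.
Here n = 13, k = 7, so n − k + 1 = 7.
Given d = 4, check d ≤ 7: YES.
Slack = (n − k + 1) − d = 3.
The code is NOT MDS (slack = 3 > 0).
Description: the claimed parameters are [13, 7, 4]_7; such a code would be non-MDS.


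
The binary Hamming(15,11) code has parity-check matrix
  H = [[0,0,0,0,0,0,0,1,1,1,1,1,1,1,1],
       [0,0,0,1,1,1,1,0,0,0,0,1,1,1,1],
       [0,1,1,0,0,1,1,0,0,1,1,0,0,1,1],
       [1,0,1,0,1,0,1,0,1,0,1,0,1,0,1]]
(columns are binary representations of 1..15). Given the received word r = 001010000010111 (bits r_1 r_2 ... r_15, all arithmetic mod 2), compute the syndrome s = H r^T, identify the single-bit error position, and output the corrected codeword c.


s = (0, 0, 0, 1)^T, error position = 1, corrected codeword c = 101010000010111

Compute s = H r^T mod 2 one row at a time:
  s_1 = 0 + 0 + 0 + 1 + 0 + 1 + 1 + 1 = 4 ≡ 0 (mod 2).
  s_2 = 0 + 1 + 0 + 0 + 0 + 1 + 1 + 1 = 4 ≡ 0 (mod 2).
  s_3 = 0 + 1 + 0 + 0 + 0 + 1 + 1 + 1 = 4 ≡ 0 (mod 2).
  s_4 = 0 + 1 + 1 + 0 + 0 + 1 + 1 + 1 = 5 ≡ 1 (mod 2).
s = (0, 0, 0, 1)^T — this equals column 1 of H (binary 0001), so error is at position 1.
Correct: flip bit 1 of r = 001010000010111 to get c = 101010000010111.


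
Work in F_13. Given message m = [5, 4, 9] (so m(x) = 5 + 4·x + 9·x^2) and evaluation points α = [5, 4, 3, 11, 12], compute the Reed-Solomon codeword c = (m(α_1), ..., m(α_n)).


c = [3, 9, 7, 7, 10]

Message polynomial: m(x) = 5 + 4·x + 9·x^2 (mod 13).
For each evaluation point α_i, compute m(α_i) mod 13:
  α_1 = 5: Horner steps 9 → 10 → 3, so m(5) = 3.
  α_2 = 4: Horner steps 9 → 1 → 9, so m(4) = 9.
  α_3 = 3: Horner steps 9 → 5 → 7, so m(3) = 7.
  α_4 = 11: Horner steps 9 → 12 → 7, so m(11) = 7.
  α_5 = 12: Horner steps 9 → 8 → 10, so m(12) = 10.
Codeword c = [3, 9, 7, 7, 10] ∈ F_13^5.


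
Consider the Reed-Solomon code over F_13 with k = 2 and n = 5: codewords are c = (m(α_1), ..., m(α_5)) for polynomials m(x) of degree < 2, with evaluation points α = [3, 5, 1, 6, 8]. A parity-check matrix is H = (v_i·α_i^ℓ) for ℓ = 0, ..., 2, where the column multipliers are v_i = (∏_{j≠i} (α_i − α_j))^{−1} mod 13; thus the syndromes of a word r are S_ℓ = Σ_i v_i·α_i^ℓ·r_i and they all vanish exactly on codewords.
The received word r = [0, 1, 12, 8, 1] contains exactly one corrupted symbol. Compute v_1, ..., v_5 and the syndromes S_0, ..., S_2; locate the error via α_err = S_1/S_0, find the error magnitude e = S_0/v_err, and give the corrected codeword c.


S = (9, 7, 4), error at position 5, error magnitude e = 5, c = [0, 1, 12, 8, 9].

Step 1: column multipliers v_i = (∏_{j≠i}(α_i − α_j))^{−1} mod 13.
  i = 1 (α = 3): (3−5)(3−1)(3−6)(3−8) = (−2)·2·(−3)·(−5) = −60 ≡ 5, so v_1 = 5^{−1} = 8 (mod 13).
  i = 2 (α = 5): (5−3)(5−1)(5−6)(5−8) = 2·4·(−1)·(−3) = 24 ≡ 11, so v_2 = 11^{−1} = 6 (mod 13).
  i = 3 (α = 1): (1−3)(1−5)(1−6)(1−8) = (−2)·(−4)·(−5)·(−7) = 280 ≡ 7, so v_3 = 7^{−1} = 2 (mod 13).
  i = 4 (α = 6): (6−3)(6−5)(6−1)(6−8) = 3·1·5·(−2) = −30 ≡ 9, so v_4 = 9^{−1} = 3 (mod 13).
  i = 5 (α = 8): (8−3)(8−5)(8−1)(8−6) = 5·3·7·2 = 210 ≡ 2, so v_5 = 2^{−1} = 7 (mod 13).
  v = [8, 6, 2, 3, 7].
Step 2: syndromes of r = [0, 1, 12, 8, 1] (all sums mod 13).
  S_0 = Σ v_i r_i = 8·0 + 6·1 + 2·12 + 3·8 + 7·1 = 61 ≡ 9.
  S_1 = Σ v_i α_i r_i = 8·3·0 + 6·5·1 + 2·1·12 + 3·6·8 + 7·8·1 = 254 ≡ 7.
  α_i^2 mod 13 = [9, 12, 1, 10, 12].
  S_2 = Σ v_i α_i^2 r_i = 8·9·0 + 6·12·1 + 2·1·12 + 3·10·8 + 7·12·1 = 420 ≡ 4.
  S = (9, 7, 4) ≠ 0, so r is not a codeword (an error is present).
Step 3: locate the error. For a single error e at position i, S_ℓ = v_i·e·α_i^ℓ, so α_err = S_1/S_0.
  S_0^{−1} = 9^{−1} = 3 (mod 13), so α_err = 7·3 = 21 ≡ 8 = α_5. Error position i = 5.
  Consistency check: S_2/S_1 = 4·2 = 8 ≡ 8 = α_err ✓ (single-error assumption holds).
Step 4: error magnitude e = S_0/v_5 = S_0·∏_{j≠5}(α_5 − α_j) = 9·2 = 18 ≡ 5 (mod 13).
Step 5: correct position 5: c_5 = r_5 − e = 1 − 5 ≡ 9 (mod 13). Hence c = [0, 1, 12, 8, 9].
  Check: interpolating c through the α_i gives m(x) = 5 + 7·x (degree < 2) with m(α_i) = c_i for every i, so c is indeed a codeword.


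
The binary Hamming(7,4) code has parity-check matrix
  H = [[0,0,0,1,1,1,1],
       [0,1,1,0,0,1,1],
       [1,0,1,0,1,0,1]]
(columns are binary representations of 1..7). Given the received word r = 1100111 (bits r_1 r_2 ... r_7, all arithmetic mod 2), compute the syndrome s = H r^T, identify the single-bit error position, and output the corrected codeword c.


s = (1, 1, 1)^T, error position = 7, corrected codeword c = 1100110

Compute s = H r^T mod 2 one row at a time:
  s_1 = 0 + 1 + 1 + 1 = 3 ≡ 1 (mod 2).
  s_2 = 1 + 0 + 1 + 1 = 3 ≡ 1 (mod 2).
  s_3 = 1 + 0 + 1 + 1 = 3 ≡ 1 (mod 2).
s = (1, 1, 1)^T — this equals column 7 of H (binary 111), so error is at position 7.
Correct: flip bit 7 of r = 1100111 to get c = 1100110.


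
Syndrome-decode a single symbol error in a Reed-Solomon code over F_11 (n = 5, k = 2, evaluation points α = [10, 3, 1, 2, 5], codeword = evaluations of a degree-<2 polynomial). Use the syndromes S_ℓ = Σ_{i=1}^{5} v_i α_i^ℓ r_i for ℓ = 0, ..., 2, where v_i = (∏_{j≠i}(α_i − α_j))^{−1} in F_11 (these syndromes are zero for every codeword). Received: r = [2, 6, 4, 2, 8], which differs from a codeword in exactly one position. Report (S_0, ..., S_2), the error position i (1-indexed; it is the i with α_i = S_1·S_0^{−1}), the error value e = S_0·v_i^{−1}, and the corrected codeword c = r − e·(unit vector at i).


S = (7, 3, 6), error at position 4, error magnitude e = 8, c = [2, 6, 4, 5, 8].

Step 1: column multipliers v_i = (∏_{j≠i}(α_i − α_j))^{−1} mod 11.
  i = 1 (α = 10): (10−3)(10−1)(10−2)(10−5) = 7·9·8·5 = 2520 ≡ 1, so v_1 = 1^{−1} = 1 (mod 11).
  i = 2 (α = 3): (3−10)(3−1)(3−2)(3−5) = (−7)·2·1·(−2) = 28 ≡ 6, so v_2 = 6^{−1} = 2 (mod 11).
  i = 3 (α = 1): (1−10)(1−3)(1−2)(1−5) = (−9)·(−2)·(−1)·(−4) = 72 ≡ 6, so v_3 = 6^{−1} = 2 (mod 11).
  i = 4 (α = 2): (2−10)(2−3)(2−1)(2−5) = (−8)·(−1)·1·(−3) = −24 ≡ 9, so v_4 = 9^{−1} = 5 (mod 11).
  i = 5 (α = 5): (5−10)(5−3)(5−1)(5−2) = (−5)·2·4·3 = −120 ≡ 1, so v_5 = 1^{−1} = 1 (mod 11).
  v = [1, 2, 2, 5, 1].
Step 2: syndromes of r = [2, 6, 4, 2, 8] (all sums mod 11).
  S_0 = Σ v_i r_i = 1·2 + 2·6 + 2·4 + 5·2 + 1·8 = 40 ≡ 7.
  S_1 = Σ v_i α_i r_i = 1·10·2 + 2·3·6 + 2·1·4 + 5·2·2 + 1·5·8 = 124 ≡ 3.
  α_i^2 mod 11 = [1, 9, 1, 4, 3].
  S_2 = Σ v_i α_i^2 r_i = 1·1·2 + 2·9·6 + 2·1·4 + 5·4·2 + 1·3·8 = 182 ≡ 6.
  S = (7, 3, 6) ≠ 0, so r is not a codeword (an error is present).
Step 3: locate the error. For a single error e at position i, S_ℓ = v_i·e·α_i^ℓ, so α_err = S_1/S_0.
  S_0^{−1} = 7^{−1} = 8 (mod 11), so α_err = 3·8 = 24 ≡ 2 = α_4. Error position i = 4.
  Consistency check: S_2/S_1 = 6·4 = 24 ≡ 2 = α_err ✓ (single-error assumption holds).
Step 4: error magnitude e = S_0/v_4 = S_0·∏_{j≠4}(α_4 − α_j) = 7·9 = 63 ≡ 8 (mod 11).
Step 5: correct position 4: c_4 = r_4 − e = 2 − 8 ≡ 5 (mod 11). Hence c = [2, 6, 4, 5, 8].
  Check: interpolating c through the α_i gives m(x) = 3 + 1·x (degree < 2) with m(α_i) = c_i for every i, so c is indeed a codeword.


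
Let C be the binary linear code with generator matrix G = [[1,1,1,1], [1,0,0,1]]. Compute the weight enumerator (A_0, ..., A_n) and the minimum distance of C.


Weight distribution: A_0 = 1, A_2 = 2, A_4 = 1. Minimum distance d = 2.

Enumerate all 2^2 = 4 messages m ∈ F_2^2.
For each, compute codeword c = mG in F_2^4, then tally its weight.
  m = 00 → c = 0000, weight = 0.
  m = 10 → c = 1111, weight = 4.
  m = 01 → c = 1001, weight = 2.
  m = 11 → c = 0110, weight = 2.
Tally weights:
  weight 0: 1 codewords.
  weight 2: 2 codewords.
  weight 4: 1 codewords.
Minimum distance d = smallest w > 0 with A_w > 0 = 2.
Sanity: Σ A_w = 4 = 2^2 = 4 ✓.


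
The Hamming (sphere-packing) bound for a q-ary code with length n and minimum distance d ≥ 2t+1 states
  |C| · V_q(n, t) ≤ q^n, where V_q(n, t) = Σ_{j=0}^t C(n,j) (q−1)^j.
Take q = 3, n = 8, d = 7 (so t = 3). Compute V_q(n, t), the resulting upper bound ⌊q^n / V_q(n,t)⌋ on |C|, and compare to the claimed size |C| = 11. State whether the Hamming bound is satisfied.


V_q(n, t) = 577, q^n = 6561, Hamming bound = 11, |C| = 11 ≤ bound (satisfied).

Step 1: Compute V_q(n, t) = Σ_{j=0}^3 C(n, j) (q−1)^j.
  j = 0: C(8,0)·(2)^0 = 1·1 = 1.
  j = 1: C(8,1)·(2)^1 = 8·2 = 16.
  j = 2: C(8,2)·(2)^2 = 28·4 = 112.
  j = 3: C(8,3)·(2)^3 = 56·8 = 448.
  V_q(n, t) = 1 + 16 + 112 + 448 = 577.
Step 2: q^n = 3^8 = 6561.
Step 3: Hamming bound ⌊q^n / V_q(n,t)⌋ = ⌊6561/577⌋ = 11.
Step 4: Compare |C| = 11 to 11: satisfied.
The claimed |C| lies at the Hamming bound (tight).


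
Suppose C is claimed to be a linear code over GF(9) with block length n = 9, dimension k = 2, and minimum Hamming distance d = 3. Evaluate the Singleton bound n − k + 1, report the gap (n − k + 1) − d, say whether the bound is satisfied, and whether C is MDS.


Singleton RHS = n − k + 1 = 8, slack = 5, bound satisfied, not MDS.

Singleton bound: d ≤ n − k + 1.
Here n = 9, k = 2, so n − k + 1 = 8.
Given d = 3, check d ≤ 8: YES.
Slack = (n − k + 1) − d = 5.
The code is NOT MDS (slack = 5 > 0).
Description: the claimed parameters are [9, 2, 3]_9; such a code would be non-MDS.


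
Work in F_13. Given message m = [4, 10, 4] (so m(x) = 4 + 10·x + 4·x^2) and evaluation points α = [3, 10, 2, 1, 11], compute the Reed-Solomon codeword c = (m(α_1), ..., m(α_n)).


c = [5, 10, 1, 5, 0]

Message polynomial: m(x) = 4 + 10·x + 4·x^2 (mod 13).
For each evaluation point α_i, compute m(α_i) mod 13:
  α_1 = 3: Horner steps 4 → 9 → 5, so m(3) = 5.
  α_2 = 10: Horner steps 4 → 11 → 10, so m(10) = 10.
  α_3 = 2: Horner steps 4 → 5 → 1, so m(2) = 1.
  α_4 = 1: Horner steps 4 → 1 → 5, so m(1) = 5.
  α_5 = 11: Horner steps 4 → 2 → 0, so m(11) = 0.
Codeword c = [5, 10, 1, 5, 0] ∈ F_13^5.


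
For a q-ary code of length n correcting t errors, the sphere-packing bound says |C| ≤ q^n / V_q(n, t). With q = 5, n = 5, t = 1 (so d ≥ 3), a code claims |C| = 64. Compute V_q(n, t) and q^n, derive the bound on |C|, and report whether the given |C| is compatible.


V_q(n, t) = 21, q^n = 3125, Hamming bound = 148, |C| = 64 ≤ bound (satisfied).

Step 1: Compute V_q(n, t) = Σ_{j=0}^1 C(n, j) (q−1)^j.
  j = 0: C(5,0)·(4)^0 = 1·1 = 1.
  j = 1: C(5,1)·(4)^1 = 5·4 = 20.
  V_q(n, t) = 1 + 20 = 21.
Step 2: q^n = 5^5 = 3125.
Step 3: Hamming bound ⌊q^n / V_q(n,t)⌋ = ⌊3125/21⌋ = 148.
Step 4: Compare |C| = 64 to 148: satisfied.
The claimed |C| lies below the Hamming bound.


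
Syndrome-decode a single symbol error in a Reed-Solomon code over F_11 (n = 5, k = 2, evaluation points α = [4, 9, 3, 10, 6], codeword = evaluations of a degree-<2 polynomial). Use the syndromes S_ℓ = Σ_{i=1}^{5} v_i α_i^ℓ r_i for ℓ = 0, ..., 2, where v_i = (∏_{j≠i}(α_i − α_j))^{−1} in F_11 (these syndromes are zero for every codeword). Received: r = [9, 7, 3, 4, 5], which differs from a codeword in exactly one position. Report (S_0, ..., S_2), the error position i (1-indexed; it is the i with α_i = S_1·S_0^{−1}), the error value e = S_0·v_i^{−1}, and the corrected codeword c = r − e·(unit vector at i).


S = (7, 6, 2), error at position 1, error magnitude e = 9, c = [0, 7, 3, 4, 5].

Step 1: column multipliers v_i = (∏_{j≠i}(α_i − α_j))^{−1} mod 11.
  i = 1 (α = 4): (4−9)(4−3)(4−10)(4−6) = (−5)·1·(−6)·(−2) = −60 ≡ 6, so v_1 = 6^{−1} = 2 (mod 11).
  i = 2 (α = 9): (9−4)(9−3)(9−10)(9−6) = 5·6·(−1)·3 = −90 ≡ 9, so v_2 = 9^{−1} = 5 (mod 11).
  i = 3 (α = 3): (3−4)(3−9)(3−10)(3−6) = (−1)·(−6)·(−7)·(−3) = 126 ≡ 5, so v_3 = 5^{−1} = 9 (mod 11).
  i = 4 (α = 10): (10−4)(10−9)(10−3)(10−6) = 6·1·7·4 = 168 ≡ 3, so v_4 = 3^{−1} = 4 (mod 11).
  i = 5 (α = 6): (6−4)(6−9)(6−3)(6−10) = 2·(−3)·3·(−4) = 72 ≡ 6, so v_5 = 6^{−1} = 2 (mod 11).
  v = [2, 5, 9, 4, 2].
Step 2: syndromes of r = [9, 7, 3, 4, 5] (all sums mod 11).
  S_0 = Σ v_i r_i = 2·9 + 5·7 + 9·3 + 4·4 + 2·5 = 106 ≡ 7.
  S_1 = Σ v_i α_i r_i = 2·4·9 + 5·9·7 + 9·3·3 + 4·10·4 + 2·6·5 = 688 ≡ 6.
  α_i^2 mod 11 = [5, 4, 9, 1, 3].
  S_2 = Σ v_i α_i^2 r_i = 2·5·9 + 5·4·7 + 9·9·3 + 4·1·4 + 2·3·5 = 519 ≡ 2.
  S = (7, 6, 2) ≠ 0, so r is not a codeword (an error is present).
Step 3: locate the error. For a single error e at position i, S_ℓ = v_i·e·α_i^ℓ, so α_err = S_1/S_0.
  S_0^{−1} = 7^{−1} = 8 (mod 11), so α_err = 6·8 = 48 ≡ 4 = α_1. Error position i = 1.
  Consistency check: S_2/S_1 = 2·2 = 4 ≡ 4 = α_err ✓ (single-error assumption holds).
Step 4: error magnitude e = S_0/v_1 = S_0·∏_{j≠1}(α_1 − α_j) = 7·6 = 42 ≡ 9 (mod 11).
Step 5: correct position 1: c_1 = r_1 − e = 9 − 9 ≡ 0 (mod 11). Hence c = [0, 7, 3, 4, 5].
  Check: interpolating c through the α_i gives m(x) = 1 + 8·x (degree < 2) with m(α_i) = c_i for every i, so c is indeed a codeword.


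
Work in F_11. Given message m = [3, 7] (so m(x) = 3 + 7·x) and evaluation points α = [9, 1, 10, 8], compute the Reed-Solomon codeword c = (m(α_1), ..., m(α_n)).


c = [0, 10, 7, 4]

Message polynomial: m(x) = 3 + 7·x (mod 11).
For each evaluation point α_i, compute m(α_i) mod 11:
  α_1 = 9: Horner steps 7 → 0, so m(9) = 0.
  α_2 = 1: Horner steps 7 → 10, so m(1) = 10.
  α_3 = 10: Horner steps 7 → 7, so m(10) = 7.
  α_4 = 8: Horner steps 7 → 4, so m(8) = 4.
Codeword c = [0, 10, 7, 4] ∈ F_11^4.


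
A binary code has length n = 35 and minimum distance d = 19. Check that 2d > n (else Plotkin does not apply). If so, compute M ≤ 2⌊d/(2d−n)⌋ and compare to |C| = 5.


Plotkin bound M ≤ 12; given |C| = 5 ≤ bound (satisfied).

Check applicability: 2d = 38, n = 35.
2d − n = 3 > 0, so Plotkin applies.
Compute d/(2d−n) = 19/3 ≈ 6.3333.
⌊d/(2d−n)⌋ = 6.
Plotkin bound: M ≤ 2·6 = 12.
Given |C| = 5, check: satisfied.
This |C| is below the Plotkin bound.


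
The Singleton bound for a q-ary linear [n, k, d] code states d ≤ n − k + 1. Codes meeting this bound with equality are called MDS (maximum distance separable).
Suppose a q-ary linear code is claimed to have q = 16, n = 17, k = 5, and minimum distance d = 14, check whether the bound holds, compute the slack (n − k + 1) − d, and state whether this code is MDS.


Singleton RHS = n − k + 1 = 13, slack = -1, bound violated (no such code; not MDS).

Singleton bound: d ≤ n − k + 1.
Here n = 17, k = 5, so n − k + 1 = 13.
Given d = 14, check d ≤ 13: NO.
Slack = (n − k + 1) − d = -1.
The slack is negative: d = 14 exceeds n − k + 1 = 13 by 1, so the Singleton bound is violated and no linear [17, 5, 14]_16 code can exist. In particular it is not MDS (MDS requires d = n − k + 1 exactly).
Description: the claimed parameters are [17, 5, 14]_16; such a code would be impossible (violates the Singleton bound).


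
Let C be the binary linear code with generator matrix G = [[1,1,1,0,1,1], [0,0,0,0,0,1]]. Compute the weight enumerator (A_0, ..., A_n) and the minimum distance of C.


Weight distribution: A_0 = 1, A_1 = 1, A_4 = 1, A_5 = 1. Minimum distance d = 1.

Enumerate all 2^2 = 4 messages m ∈ F_2^2.
For each, compute codeword c = mG in F_2^6, then tally its weight.
  m = 00 → c = 000000, weight = 0.
  m = 10 → c = 111011, weight = 5.
  m = 01 → c = 000001, weight = 1.
  m = 11 → c = 111010, weight = 4.
Tally weights:
  weight 0: 1 codewords.
  weight 1: 1 codewords.
  weight 4: 1 codewords.
  weight 5: 1 codewords.
Minimum distance d = smallest w > 0 with A_w > 0 = 1.
Sanity: Σ A_w = 4 = 2^2 = 4 ✓.


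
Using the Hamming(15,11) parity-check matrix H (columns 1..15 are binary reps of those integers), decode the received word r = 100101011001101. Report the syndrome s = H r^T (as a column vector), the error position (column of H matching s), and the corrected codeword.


s = (1, 1, 0, 0)^T, error position = 12, corrected codeword c = 100101011000101

Compute s = H r^T mod 2 one row at a time:
  s_1 = 1 + 1 + 0 + 0 + 1 + 1 + 0 + 1 = 5 ≡ 1 (mod 2).
  s_2 = 1 + 0 + 1 + 0 + 1 + 1 + 0 + 1 = 5 ≡ 1 (mod 2).
  s_3 = 0 + 0 + 1 + 0 + 0 + 0 + 0 + 1 = 2 ≡ 0 (mod 2).
  s_4 = 1 + 0 + 0 + 0 + 1 + 0 + 1 + 1 = 4 ≡ 0 (mod 2).
s = (1, 1, 0, 0)^T — this equals column 12 of H (binary 1100), so error is at position 12.
Correct: flip bit 12 of r = 100101011001101 to get c = 100101011000101.


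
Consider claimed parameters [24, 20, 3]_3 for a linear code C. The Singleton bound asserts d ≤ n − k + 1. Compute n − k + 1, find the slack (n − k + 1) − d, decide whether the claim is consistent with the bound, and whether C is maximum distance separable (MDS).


Singleton RHS = n − k + 1 = 5, slack = 2, bound satisfied, not MDS.

Singleton bound: d ≤ n − k + 1.
Here n = 24, k = 20, so n − k + 1 = 5.
Given d = 3, check d ≤ 5: YES.
Slack = (n − k + 1) − d = 2.
The code is NOT MDS (slack = 2 > 0).
Description: the claimed parameters are [24, 20, 3]_3; such a code would be non-MDS.


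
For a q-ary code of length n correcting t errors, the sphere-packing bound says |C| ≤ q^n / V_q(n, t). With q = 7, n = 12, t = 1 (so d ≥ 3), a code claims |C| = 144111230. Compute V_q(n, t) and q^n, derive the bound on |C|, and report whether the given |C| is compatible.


V_q(n, t) = 73, q^n = 13841287201, Hamming bound = 189606673, |C| = 144111230 ≤ bound (satisfied).

Step 1: Compute V_q(n, t) = Σ_{j=0}^1 C(n, j) (q−1)^j.
  j = 0: C(12,0)·(6)^0 = 1·1 = 1.
  j = 1: C(12,1)·(6)^1 = 12·6 = 72.
  V_q(n, t) = 1 + 72 = 73.
Step 2: q^n = 7^12 = 13841287201.
Step 3: Hamming bound ⌊q^n / V_q(n,t)⌋ = ⌊13841287201/73⌋ = 189606673.
Step 4: Compare |C| = 144111230 to 189606673: satisfied.
The claimed |C| lies below the Hamming bound.


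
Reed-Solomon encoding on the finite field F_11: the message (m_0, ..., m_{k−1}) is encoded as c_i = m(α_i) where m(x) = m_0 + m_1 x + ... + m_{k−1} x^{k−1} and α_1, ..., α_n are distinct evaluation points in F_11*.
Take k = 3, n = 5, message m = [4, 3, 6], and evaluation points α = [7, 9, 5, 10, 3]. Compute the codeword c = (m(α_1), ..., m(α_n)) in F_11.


c = [0, 0, 4, 7, 1]

Message polynomial: m(x) = 4 + 3·x + 6·x^2 (mod 11).
For each evaluation point α_i, compute m(α_i) mod 11:
  α_1 = 7: Horner steps 6 → 1 → 0, so m(7) = 0.
  α_2 = 9: Horner steps 6 → 2 → 0, so m(9) = 0.
  α_3 = 5: Horner steps 6 → 0 → 4, so m(5) = 4.
  α_4 = 10: Horner steps 6 → 8 → 7, so m(10) = 7.
  α_5 = 3: Horner steps 6 → 10 → 1, so m(3) = 1.
Codeword c = [0, 0, 4, 7, 1] ∈ F_11^5.


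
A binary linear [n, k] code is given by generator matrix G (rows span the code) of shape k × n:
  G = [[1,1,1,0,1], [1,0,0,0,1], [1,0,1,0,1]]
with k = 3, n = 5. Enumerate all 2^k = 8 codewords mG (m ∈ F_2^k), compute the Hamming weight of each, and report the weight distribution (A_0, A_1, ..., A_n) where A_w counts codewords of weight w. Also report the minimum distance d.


Weight distribution: A_0 = 1, A_1 = 2, A_2 = 2, A_3 = 2, A_4 = 1. Minimum distance d = 1.

Enumerate all 2^3 = 8 messages m ∈ F_2^3.
For each, compute codeword c = mG in F_2^5, then tally its weight.
  m = 000 → c = 00000, weight = 0.
  m = 100 → c = 11101, weight = 4.
  m = 010 → c = 10001, weight = 2.
  m = 110 → c = 01100, weight = 2.
  m = 001 → c = 10101, weight = 3.
  m = 101 → c = 01000, weight = 1.
  m = 011 → c = 00100, weight = 1.
  m = 111 → c = 11001, weight = 3.
Tally weights:
  weight 0: 1 codewords.
  weight 1: 2 codewords.
  weight 2: 2 codewords.
  weight 3: 2 codewords.
  weight 4: 1 codewords.
Minimum distance d = smallest w > 0 with A_w > 0 = 1.
Sanity: Σ A_w = 8 = 2^3 = 8 ✓.


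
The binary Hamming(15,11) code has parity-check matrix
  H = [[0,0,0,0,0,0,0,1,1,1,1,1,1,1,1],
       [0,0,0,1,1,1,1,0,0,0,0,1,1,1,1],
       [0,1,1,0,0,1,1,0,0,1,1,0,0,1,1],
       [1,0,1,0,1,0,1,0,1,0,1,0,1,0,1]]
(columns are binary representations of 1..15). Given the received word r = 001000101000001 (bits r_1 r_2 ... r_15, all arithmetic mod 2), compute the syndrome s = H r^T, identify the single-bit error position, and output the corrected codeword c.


s = (0, 0, 1, 0)^T, error position = 2, corrected codeword c = 011000101000001

Compute s = H r^T mod 2 one row at a time:
  s_1 = 0 + 1 + 0 + 0 + 0 + 0 + 0 + 1 = 2 ≡ 0 (mod 2).
  s_2 = 0 + 0 + 0 + 1 + 0 + 0 + 0 + 1 = 2 ≡ 0 (mod 2).
  s_3 = 0 + 1 + 0 + 1 + 0 + 0 + 0 + 1 = 3 ≡ 1 (mod 2).
  s_4 = 0 + 1 + 0 + 1 + 1 + 0 + 0 + 1 = 4 ≡ 0 (mod 2).
s = (0, 0, 1, 0)^T — this equals column 2 of H (binary 0010), so error is at position 2.
Correct: flip bit 2 of r = 001000101000001 to get c = 011000101000001.


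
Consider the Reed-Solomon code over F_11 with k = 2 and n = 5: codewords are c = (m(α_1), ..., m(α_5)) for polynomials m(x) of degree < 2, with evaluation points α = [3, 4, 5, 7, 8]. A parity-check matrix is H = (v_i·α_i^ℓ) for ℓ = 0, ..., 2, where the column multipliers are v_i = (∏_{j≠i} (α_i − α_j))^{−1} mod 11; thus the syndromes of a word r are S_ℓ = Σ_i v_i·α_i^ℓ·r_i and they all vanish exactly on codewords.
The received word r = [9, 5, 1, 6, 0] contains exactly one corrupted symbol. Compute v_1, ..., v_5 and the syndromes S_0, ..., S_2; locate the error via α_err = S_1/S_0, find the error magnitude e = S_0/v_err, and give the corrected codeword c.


S = (10, 4, 6), error at position 4, error magnitude e = 2, c = [9, 5, 1, 4, 0].

Step 1: column multipliers v_i = (∏_{j≠i}(α_i − α_j))^{−1} mod 11.
  i = 1 (α = 3): (3−4)(3−5)(3−7)(3−8) = (−1)·(−2)·(−4)·(−5) = 40 ≡ 7, so v_1 = 7^{−1} = 8 (mod 11).
  i = 2 (α = 4): (4−3)(4−5)(4−7)(4−8) = 1·(−1)·(−3)·(−4) = −12 ≡ 10, so v_2 = 10^{−1} = 10 (mod 11).
  i = 3 (α = 5): (5−3)(5−4)(5−7)(5−8) = 2·1·(−2)·(−3) = 12 ≡ 1, so v_3 = 1^{−1} = 1 (mod 11).
  i = 4 (α = 7): (7−3)(7−4)(7−5)(7−8) = 4·3·2·(−1) = −24 ≡ 9, so v_4 = 9^{−1} = 5 (mod 11).
  i = 5 (α = 8): (8−3)(8−4)(8−5)(8−7) = 5·4·3·1 = 60 ≡ 5, so v_5 = 5^{−1} = 9 (mod 11).
  v = [8, 10, 1, 5, 9].
Step 2: syndromes of r = [9, 5, 1, 6, 0] (all sums mod 11).
  S_0 = Σ v_i r_i = 8·9 + 10·5 + 1·1 + 5·6 + 9·0 = 153 ≡ 10.
  S_1 = Σ v_i α_i r_i = 8·3·9 + 10·4·5 + 1·5·1 + 5·7·6 + 9·8·0 = 631 ≡ 4.
  α_i^2 mod 11 = [9, 5, 3, 5, 9].
  S_2 = Σ v_i α_i^2 r_i = 8·9·9 + 10·5·5 + 1·3·1 + 5·5·6 + 9·9·0 = 1051 ≡ 6.
  S = (10, 4, 6) ≠ 0, so r is not a codeword (an error is present).
Step 3: locate the error. For a single error e at position i, S_ℓ = v_i·e·α_i^ℓ, so α_err = S_1/S_0.
  S_0^{−1} = 10^{−1} = 10 (mod 11), so α_err = 4·10 = 40 ≡ 7 = α_4. Error position i = 4.
  Consistency check: S_2/S_1 = 6·3 = 18 ≡ 7 = α_err ✓ (single-error assumption holds).
Step 4: error magnitude e = S_0/v_4 = S_0·∏_{j≠4}(α_4 − α_j) = 10·9 = 90 ≡ 2 (mod 11).
Step 5: correct position 4: c_4 = r_4 − e = 6 − 2 ≡ 4 (mod 11). Hence c = [9, 5, 1, 4, 0].
  Check: interpolating c through the α_i gives m(x) = 10 + 7·x (degree < 2) with m(α_i) = c_i for every i, so c is indeed a codeword.
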